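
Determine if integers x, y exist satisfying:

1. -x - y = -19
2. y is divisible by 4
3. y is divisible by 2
Yes

Take x = 19, y = 0. Substituting into each constraint:
  (1) (-19) + 0 = -19 ✓
  (2) 0 = 4 × 0, remainder 0 ✓
  (3) 0 = 2 × 0, remainder 0 ✓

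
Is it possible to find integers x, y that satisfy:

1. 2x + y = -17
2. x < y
Yes

Take x = -9, y = 1. Substituting into each constraint:
  (1) 2(-9) + 1 = -17 ✓
  (2) -9 < 1 ✓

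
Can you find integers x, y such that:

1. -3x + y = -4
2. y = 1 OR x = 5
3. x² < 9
No

The full constraint system is jointly infeasible over the integers. Each constraint and what it forces:

  - -3x + y = -4: is a linear equation tying the variables together
  - y = 1 OR x = 5: forces a choice: either y = 1 or x = 5
  - x² < 9: restricts x to |x| ≤ 2

Split on the disjunction (y = 1 OR x = 5):
  • If y = 1: with y = 1, every remaining term of the linear equation is divisible by 3, so the left side is ≡ 0 (mod 3); but the right side -5 ≡ 1 (mod 3). No integers can satisfy it.
  • If x = 5: this contradicts x² < 9, which requires |x| ≤ 2.
Both branches are infeasible, so the system has no integer solution.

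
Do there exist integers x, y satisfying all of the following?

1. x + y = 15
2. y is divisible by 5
Yes

Take x = 15, y = 0. Substituting into each constraint:
  (1) 15 + 0 = 15 ✓
  (2) 0 = 5 × 0, remainder 0 ✓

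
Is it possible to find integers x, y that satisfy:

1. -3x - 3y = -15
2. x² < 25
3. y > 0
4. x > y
Yes

Take x = 4, y = 1. Substituting into each constraint:
  (1) -3(4) - 3(1) = -15 ✓
  (2) x² = (4)² = 16, and 16 < 25 ✓
  (3) 1 > 0 ✓
  (4) 4 > 1 ✓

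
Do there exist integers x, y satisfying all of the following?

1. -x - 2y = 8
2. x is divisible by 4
Yes

Take x = 0, y = -4. Substituting into each constraint:
  (1) 0 - 2(-4) = 8 ✓
  (2) 0 = 4 × 0, remainder 0 ✓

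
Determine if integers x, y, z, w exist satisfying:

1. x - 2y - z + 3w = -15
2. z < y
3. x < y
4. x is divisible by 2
Yes

Take x = 0, y = 1, z = -2, w = -5. Substituting into each constraint:
  (1) 0 - 2(1) + 2 + 3(-5) = -15 ✓
  (2) -2 < 1 ✓
  (3) 0 < 1 ✓
  (4) 0 = 2 × 0, remainder 0 ✓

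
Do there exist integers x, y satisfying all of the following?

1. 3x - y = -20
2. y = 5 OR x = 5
Yes

Take x = -5, y = 5. Substituting into each constraint:
  (1) 3(-5) + (-5) = -20 ✓
  (2) y = 5, target 5 ✓ (first branch holds)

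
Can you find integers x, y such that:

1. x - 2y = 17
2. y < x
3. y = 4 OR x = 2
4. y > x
No

A contradictory subset is {y < x, y > x}. No integer assignment can satisfy these jointly:

  - y < x: bounds one variable relative to another variable
  - y > x: bounds one variable relative to another variable

Direct contradiction: x > y and y > x cannot both hold.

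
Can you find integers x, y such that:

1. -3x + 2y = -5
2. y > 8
Yes

Take x = 9, y = 11. Substituting into each constraint:
  (1) -3(9) + 2(11) = -5 ✓
  (2) 11 > 8 ✓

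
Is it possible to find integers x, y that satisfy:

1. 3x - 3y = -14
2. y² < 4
No

Even the single constraint (3x - 3y = -14) is infeasible over the integers.

  - 3x - 3y = -14: every term on the left is divisible by 3, so the LHS ≡ 0 (mod 3), but the RHS -14 is not — no integer solution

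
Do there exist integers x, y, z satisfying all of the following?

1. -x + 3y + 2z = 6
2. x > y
Yes

Take x = 2, y = 0, z = 4. Substituting into each constraint:
  (1) (-2) + 3(0) + 2(4) = 6 ✓
  (2) 2 > 0 ✓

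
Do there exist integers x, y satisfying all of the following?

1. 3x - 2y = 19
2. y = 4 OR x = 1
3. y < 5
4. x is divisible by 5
No

The full constraint system is jointly infeasible over the integers. Each constraint and what it forces:

  - 3x - 2y = 19: is a linear equation tying the variables together
  - y = 4 OR x = 1: forces a choice: either y = 4 or x = 1
  - y < 5: bounds one variable relative to a constant
  - x is divisible by 5: restricts x to multiples of 5

Split on the disjunction (y = 4 OR x = 1):
  • If y = 4: with y = 4, writing x = 5x', every remaining term of the linear equation is divisible by 15, so the left side is ≡ 0 (mod 15); but the right side 27 ≡ 12 (mod 15). No integers can satisfy it.
  • If x = 1: this contradicts the divisibility constraint — 1 is not a multiple of 5.
Both branches are infeasible, so the system has no integer solution.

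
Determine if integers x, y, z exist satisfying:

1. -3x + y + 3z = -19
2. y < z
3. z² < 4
Yes

Take x = 6, y = -1, z = 0. Substituting into each constraint:
  (1) -3(6) + (-1) + 3(0) = -19 ✓
  (2) -1 < 0 ✓
  (3) z² = (0)² = 0, and 0 < 4 ✓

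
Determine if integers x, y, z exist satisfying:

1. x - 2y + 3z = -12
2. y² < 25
Yes

Take x = -12, y = 0, z = 0. Substituting into each constraint:
  (1) (-12) - 2(0) + 3(0) = -12 ✓
  (2) y² = (0)² = 0, and 0 < 25 ✓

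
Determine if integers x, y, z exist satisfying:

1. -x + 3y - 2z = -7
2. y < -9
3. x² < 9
Yes

Take x = 0, y = -11, z = -13. Substituting into each constraint:
  (1) 0 + 3(-11) - 2(-13) = -7 ✓
  (2) -11 < -9 ✓
  (3) x² = (0)² = 0, and 0 < 9 ✓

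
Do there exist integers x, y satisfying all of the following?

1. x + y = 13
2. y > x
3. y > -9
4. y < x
No

A contradictory subset is {y > x, y < x}. No integer assignment can satisfy these jointly:

  - y > x: bounds one variable relative to another variable
  - y < x: bounds one variable relative to another variable

Direct contradiction: y > x and x > y cannot both hold.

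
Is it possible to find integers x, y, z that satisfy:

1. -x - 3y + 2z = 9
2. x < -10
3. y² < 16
Yes

Take x = -11, y = 2, z = 2. Substituting into each constraint:
  (1) 11 - 3(2) + 2(2) = 9 ✓
  (2) -11 < -10 ✓
  (3) y² = (2)² = 4, and 4 < 16 ✓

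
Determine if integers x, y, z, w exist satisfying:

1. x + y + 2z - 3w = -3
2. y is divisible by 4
Yes

Take x = 1, y = 0, z = -2, w = 0. Substituting into each constraint:
  (1) 1 + 0 + 2(-2) - 3(0) = -3 ✓
  (2) 0 = 4 × 0, remainder 0 ✓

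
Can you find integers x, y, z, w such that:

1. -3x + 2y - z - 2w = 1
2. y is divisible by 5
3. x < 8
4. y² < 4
Yes

Take x = 1, y = 0, z = 0, w = -2. Substituting into each constraint:
  (1) -3(1) + 2(0) + 0 - 2(-2) = 1 ✓
  (2) 0 = 5 × 0, remainder 0 ✓
  (3) 1 < 8 ✓
  (4) y² = (0)² = 0, and 0 < 4 ✓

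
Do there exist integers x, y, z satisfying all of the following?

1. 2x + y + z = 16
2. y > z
Yes

Take x = 7, y = 2, z = 0. Substituting into each constraint:
  (1) 2(7) + 2 + 0 = 16 ✓
  (2) 2 > 0 ✓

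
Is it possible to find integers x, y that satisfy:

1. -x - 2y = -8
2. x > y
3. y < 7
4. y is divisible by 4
Yes

Take x = 8, y = 0. Substituting into each constraint:
  (1) (-8) - 2(0) = -8 ✓
  (2) 8 > 0 ✓
  (3) 0 < 7 ✓
  (4) 0 = 4 × 0, remainder 0 ✓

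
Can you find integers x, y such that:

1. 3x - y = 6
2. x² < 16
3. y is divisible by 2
Yes

Take x = 2, y = 0. Substituting into each constraint:
  (1) 3(2) + 0 = 6 ✓
  (2) x² = (2)² = 4, and 4 < 16 ✓
  (3) 0 = 2 × 0, remainder 0 ✓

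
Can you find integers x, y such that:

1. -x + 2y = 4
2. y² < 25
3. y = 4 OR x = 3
Yes

Take x = 4, y = 4. Substituting into each constraint:
  (1) (-4) + 2(4) = 4 ✓
  (2) y² = (4)² = 16, and 16 < 25 ✓
  (3) y = 4, target 4 ✓ (first branch holds)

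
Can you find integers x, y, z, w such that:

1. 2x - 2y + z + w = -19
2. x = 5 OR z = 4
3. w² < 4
Yes

Take x = 5, y = 17, z = 6, w = -1. Substituting into each constraint:
  (1) 2(5) - 2(17) + 6 + (-1) = -19 ✓
  (2) x = 5, target 5 ✓ (first branch holds)
  (3) w² = (-1)² = 1, and 1 < 4 ✓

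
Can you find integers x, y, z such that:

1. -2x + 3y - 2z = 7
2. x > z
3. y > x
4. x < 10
Yes

Take x = 1, y = 3, z = 0. Substituting into each constraint:
  (1) -2(1) + 3(3) - 2(0) = 7 ✓
  (2) 1 > 0 ✓
  (3) 3 > 1 ✓
  (4) 1 < 10 ✓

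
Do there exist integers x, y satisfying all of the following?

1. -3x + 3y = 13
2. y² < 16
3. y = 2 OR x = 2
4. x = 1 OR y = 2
No

Even the single constraint (-3x + 3y = 13) is infeasible over the integers.

  - -3x + 3y = 13: every term on the left is divisible by 3, so the LHS ≡ 0 (mod 3), but the RHS 13 is not — no integer solution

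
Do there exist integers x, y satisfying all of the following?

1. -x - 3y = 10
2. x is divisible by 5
Yes

Take x = -25, y = 5. Substituting into each constraint:
  (1) 25 - 3(5) = 10 ✓
  (2) -25 = 5 × -5, remainder 0 ✓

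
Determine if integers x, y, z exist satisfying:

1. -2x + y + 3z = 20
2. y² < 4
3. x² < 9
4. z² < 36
Yes

Take x = -2, y = 1, z = 5. Substituting into each constraint:
  (1) -2(-2) + 1 + 3(5) = 20 ✓
  (2) y² = (1)² = 1, and 1 < 4 ✓
  (3) x² = (-2)² = 4, and 4 < 9 ✓
  (4) z² = (5)² = 25, and 25 < 36 ✓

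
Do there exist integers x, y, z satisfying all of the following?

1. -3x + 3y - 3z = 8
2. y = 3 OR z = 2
No

Even the single constraint (-3x + 3y - 3z = 8) is infeasible over the integers.

  - -3x + 3y - 3z = 8: every term on the left is divisible by 3, so the LHS ≡ 0 (mod 3), but the RHS 8 is not — no integer solution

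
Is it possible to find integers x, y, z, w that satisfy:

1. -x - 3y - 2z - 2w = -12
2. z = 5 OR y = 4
Yes

Take x = 2, y = 0, z = 5, w = 0. Substituting into each constraint:
  (1) (-2) - 3(0) - 2(5) - 2(0) = -12 ✓
  (2) z = 5, target 5 ✓ (first branch holds)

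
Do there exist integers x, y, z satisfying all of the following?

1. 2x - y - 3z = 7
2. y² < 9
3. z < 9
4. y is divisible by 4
Yes

Take x = 2, y = 0, z = -1. Substituting into each constraint:
  (1) 2(2) + 0 - 3(-1) = 7 ✓
  (2) y² = (0)² = 0, and 0 < 9 ✓
  (3) -1 < 9 ✓
  (4) 0 = 4 × 0, remainder 0 ✓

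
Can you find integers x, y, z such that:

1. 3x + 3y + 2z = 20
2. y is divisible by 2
Yes

Take x = 6, y = 0, z = 1. Substituting into each constraint:
  (1) 3(6) + 3(0) + 2(1) = 20 ✓
  (2) 0 = 2 × 0, remainder 0 ✓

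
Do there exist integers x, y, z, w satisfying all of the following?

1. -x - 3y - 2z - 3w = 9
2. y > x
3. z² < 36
Yes

Take x = 0, y = 1, z = 0, w = -4. Substituting into each constraint:
  (1) 0 - 3(1) - 2(0) - 3(-4) = 9 ✓
  (2) 1 > 0 ✓
  (3) z² = (0)² = 0, and 0 < 36 ✓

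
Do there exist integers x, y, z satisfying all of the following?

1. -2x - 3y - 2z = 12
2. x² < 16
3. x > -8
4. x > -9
Yes

Take x = 0, y = 0, z = -6. Substituting into each constraint:
  (1) -2(0) - 3(0) - 2(-6) = 12 ✓
  (2) x² = (0)² = 0, and 0 < 16 ✓
  (3) 0 > -8 ✓
  (4) 0 > -9 ✓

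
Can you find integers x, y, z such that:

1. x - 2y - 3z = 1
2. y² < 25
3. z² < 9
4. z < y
Yes

Take x = -2, y = 0, z = -1. Substituting into each constraint:
  (1) (-2) - 2(0) - 3(-1) = 1 ✓
  (2) y² = (0)² = 0, and 0 < 25 ✓
  (3) z² = (-1)² = 1, and 1 < 9 ✓
  (4) -1 < 0 ✓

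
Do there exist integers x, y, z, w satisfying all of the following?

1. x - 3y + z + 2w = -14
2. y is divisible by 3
Yes

Take x = -14, y = 0, z = 0, w = 0. Substituting into each constraint:
  (1) (-14) - 3(0) + 0 + 2(0) = -14 ✓
  (2) 0 = 3 × 0, remainder 0 ✓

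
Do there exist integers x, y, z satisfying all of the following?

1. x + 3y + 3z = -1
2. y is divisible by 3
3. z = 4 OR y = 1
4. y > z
Yes

Take x = -31, y = 6, z = 4. Substituting into each constraint:
  (1) (-31) + 3(6) + 3(4) = -1 ✓
  (2) 6 = 3 × 2, remainder 0 ✓
  (3) z = 4, target 4 ✓ (first branch holds)
  (4) 6 > 4 ✓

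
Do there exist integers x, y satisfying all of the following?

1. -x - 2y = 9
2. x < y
Yes

Take x = -5, y = -2. Substituting into each constraint:
  (1) 5 - 2(-2) = 9 ✓
  (2) -5 < -2 ✓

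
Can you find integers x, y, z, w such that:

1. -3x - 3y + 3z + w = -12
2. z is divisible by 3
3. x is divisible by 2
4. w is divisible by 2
Yes

Take x = 0, y = 4, z = 0, w = 0. Substituting into each constraint:
  (1) -3(0) - 3(4) + 3(0) + 0 = -12 ✓
  (2) 0 = 3 × 0, remainder 0 ✓
  (3) 0 = 2 × 0, remainder 0 ✓
  (4) 0 = 2 × 0, remainder 0 ✓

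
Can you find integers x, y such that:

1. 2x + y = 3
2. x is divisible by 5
Yes

Take x = 0, y = 3. Substituting into each constraint:
  (1) 2(0) + 3 = 3 ✓
  (2) 0 = 5 × 0, remainder 0 ✓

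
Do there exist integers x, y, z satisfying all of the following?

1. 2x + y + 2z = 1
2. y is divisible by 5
Yes

Take x = 5, y = -5, z = -2. Substituting into each constraint:
  (1) 2(5) + (-5) + 2(-2) = 1 ✓
  (2) -5 = 5 × -1, remainder 0 ✓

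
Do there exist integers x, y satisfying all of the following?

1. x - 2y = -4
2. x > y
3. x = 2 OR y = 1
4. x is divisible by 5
No

A contradictory subset is {x - 2y = -4, x > y, x = 2 OR y = 1}. No integer assignment can satisfy these jointly:

  - x - 2y = -4: is a linear equation tying the variables together
  - x > y: bounds one variable relative to another variable
  - x = 2 OR y = 1: forces a choice: either x = 2 or y = 1

Split on the disjunction (x = 2 OR y = 1):
  • If x = 2: the equation forces y = 3, giving (x, y) = (2, 3), which violates x > y.
  • If y = 1: the equation forces x = -2, giving (y, x) = (1, -2), which violates x > y.
Both branches are infeasible, so the system has no integer solution.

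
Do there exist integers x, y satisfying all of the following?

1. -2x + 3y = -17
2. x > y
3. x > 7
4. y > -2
Yes

Take x = 10, y = 1. Substituting into each constraint:
  (1) -2(10) + 3(1) = -17 ✓
  (2) 10 > 1 ✓
  (3) 10 > 7 ✓
  (4) 1 > -2 ✓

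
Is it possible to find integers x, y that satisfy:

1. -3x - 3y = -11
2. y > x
No

Even the single constraint (-3x - 3y = -11) is infeasible over the integers.

  - -3x - 3y = -11: every term on the left is divisible by 3, so the LHS ≡ 0 (mod 3), but the RHS -11 is not — no integer solution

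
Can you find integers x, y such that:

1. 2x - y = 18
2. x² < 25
Yes

Take x = 0, y = -18. Substituting into each constraint:
  (1) 2(0) + 18 = 18 ✓
  (2) x² = (0)² = 0, and 0 < 25 ✓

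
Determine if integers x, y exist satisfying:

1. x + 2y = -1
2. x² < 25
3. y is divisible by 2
Yes

Take x = -1, y = 0. Substituting into each constraint:
  (1) (-1) + 2(0) = -1 ✓
  (2) x² = (-1)² = 1, and 1 < 25 ✓
  (3) 0 = 2 × 0, remainder 0 ✓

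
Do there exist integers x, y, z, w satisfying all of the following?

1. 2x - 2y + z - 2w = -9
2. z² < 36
Yes

Take x = 0, y = 0, z = 1, w = 5. Substituting into each constraint:
  (1) 2(0) - 2(0) + 1 - 2(5) = -9 ✓
  (2) z² = (1)² = 1, and 1 < 36 ✓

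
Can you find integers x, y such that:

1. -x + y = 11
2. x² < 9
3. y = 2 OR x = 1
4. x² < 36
Yes

Take x = 1, y = 12. Substituting into each constraint:
  (1) (-1) + 12 = 11 ✓
  (2) x² = (1)² = 1, and 1 < 9 ✓
  (3) x = 1, target 1 ✓ (second branch holds)
  (4) x² = (1)² = 1, and 1 < 36 ✓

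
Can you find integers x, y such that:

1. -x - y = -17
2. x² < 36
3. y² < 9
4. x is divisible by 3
No

The full constraint system is jointly infeasible over the integers. Each constraint and what it forces:

  - -x - y = -17: is a linear equation tying the variables together
  - x² < 36: restricts x to |x| ≤ 5
  - y² < 9: restricts y to |y| ≤ 2
  - x is divisible by 3: restricts x to multiples of 3

Range argument: with x ∈ [-5, 5], y ∈ [-2, 2], the left side of the equation is at least -7, but the right side is -17 < -7. No integer solution exists.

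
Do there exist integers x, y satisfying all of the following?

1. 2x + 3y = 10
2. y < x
Yes

Take x = 5, y = 0. Substituting into each constraint:
  (1) 2(5) + 3(0) = 10 ✓
  (2) 0 < 5 ✓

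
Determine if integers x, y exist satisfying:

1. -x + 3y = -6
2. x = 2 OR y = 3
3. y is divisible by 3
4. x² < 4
No

A contradictory subset is {-x + 3y = -6, x = 2 OR y = 3, x² < 4}. No integer assignment can satisfy these jointly:

  - -x + 3y = -6: is a linear equation tying the variables together
  - x = 2 OR y = 3: forces a choice: either x = 2 or y = 3
  - x² < 4: restricts x to |x| ≤ 1

Split on the disjunction (x = 2 OR y = 3):
  • If x = 2: this contradicts x² < 4, which requires |x| ≤ 1.
  • If y = 3: the equation forces x = 15, but x² < 4 requires |x| ≤ 1.
Both branches are infeasible, so the system has no integer solution.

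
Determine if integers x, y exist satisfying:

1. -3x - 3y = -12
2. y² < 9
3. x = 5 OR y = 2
Yes

Take x = 2, y = 2. Substituting into each constraint:
  (1) -3(2) - 3(2) = -12 ✓
  (2) y² = (2)² = 4, and 4 < 9 ✓
  (3) y = 2, target 2 ✓ (second branch holds)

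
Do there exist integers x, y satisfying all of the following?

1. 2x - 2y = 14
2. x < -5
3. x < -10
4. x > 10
No

A contradictory subset is {x < -5, x > 10}. No integer assignment can satisfy these jointly:

  - x < -5: bounds one variable relative to a constant
  - x > 10: bounds one variable relative to a constant

Direct contradiction: the bounds on x require x ≥ 11 and x ≤ -6 simultaneously, which is empty.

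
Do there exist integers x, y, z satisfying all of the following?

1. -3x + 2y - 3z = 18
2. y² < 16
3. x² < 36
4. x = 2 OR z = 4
Yes

Take x = 2, y = 0, z = -8. Substituting into each constraint:
  (1) -3(2) + 2(0) - 3(-8) = 18 ✓
  (2) y² = (0)² = 0, and 0 < 16 ✓
  (3) x² = (2)² = 4, and 4 < 36 ✓
  (4) x = 2, target 2 ✓ (first branch holds)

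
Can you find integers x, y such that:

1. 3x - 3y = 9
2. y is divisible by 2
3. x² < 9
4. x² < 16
Yes

Take x = 1, y = -2. Substituting into each constraint:
  (1) 3(1) - 3(-2) = 9 ✓
  (2) -2 = 2 × -1, remainder 0 ✓
  (3) x² = (1)² = 1, and 1 < 9 ✓
  (4) x² = (1)² = 1, and 1 < 16 ✓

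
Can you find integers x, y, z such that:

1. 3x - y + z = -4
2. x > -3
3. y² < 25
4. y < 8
Yes

Take x = -2, y = 0, z = 2. Substituting into each constraint:
  (1) 3(-2) + 0 + 2 = -4 ✓
  (2) -2 > -3 ✓
  (3) y² = (0)² = 0, and 0 < 25 ✓
  (4) 0 < 8 ✓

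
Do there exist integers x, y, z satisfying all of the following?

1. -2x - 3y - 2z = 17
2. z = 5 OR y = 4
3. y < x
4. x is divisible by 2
Yes

Take x = 0, y = -9, z = 5. Substituting into each constraint:
  (1) -2(0) - 3(-9) - 2(5) = 17 ✓
  (2) z = 5, target 5 ✓ (first branch holds)
  (3) -9 < 0 ✓
  (4) 0 = 2 × 0, remainder 0 ✓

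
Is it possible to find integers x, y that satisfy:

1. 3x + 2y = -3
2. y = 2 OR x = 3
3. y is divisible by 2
Yes

Take x = 3, y = -6. Substituting into each constraint:
  (1) 3(3) + 2(-6) = -3 ✓
  (2) x = 3, target 3 ✓ (second branch holds)
  (3) -6 = 2 × -3, remainder 0 ✓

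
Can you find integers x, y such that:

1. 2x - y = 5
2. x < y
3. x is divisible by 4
Yes

Take x = 8, y = 11. Substituting into each constraint:
  (1) 2(8) + (-11) = 5 ✓
  (2) 8 < 11 ✓
  (3) 8 = 4 × 2, remainder 0 ✓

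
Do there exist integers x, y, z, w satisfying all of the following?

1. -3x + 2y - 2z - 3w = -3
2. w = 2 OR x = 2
Yes

Take x = 2, y = 3, z = 0, w = 1. Substituting into each constraint:
  (1) -3(2) + 2(3) - 2(0) - 3(1) = -3 ✓
  (2) x = 2, target 2 ✓ (second branch holds)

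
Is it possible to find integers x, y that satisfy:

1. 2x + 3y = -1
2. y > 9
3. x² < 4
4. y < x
No

A contradictory subset is {2x + 3y = -1, y > 9, y < x}. No integer assignment can satisfy these jointly:

  - 2x + 3y = -1: is a linear equation tying the variables together
  - y > 9: bounds one variable relative to a constant
  - y < x: bounds one variable relative to another variable

Propagating the comparison: x > y and y ≥ 10 give x ≥ 11. Range argument: with x ∈ [11, ∞], y ∈ [10, ∞], the left side of the equation is at least 52, but the right side is -1 < 52. No integer solution exists.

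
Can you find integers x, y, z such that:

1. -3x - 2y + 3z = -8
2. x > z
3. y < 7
Yes

Take x = 0, y = 1, z = -2. Substituting into each constraint:
  (1) -3(0) - 2(1) + 3(-2) = -8 ✓
  (2) 0 > -2 ✓
  (3) 1 < 7 ✓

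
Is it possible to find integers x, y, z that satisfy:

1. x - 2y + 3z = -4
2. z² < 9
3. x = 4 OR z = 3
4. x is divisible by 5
No

A contradictory subset is {z² < 9, x = 4 OR z = 3, x is divisible by 5}. No integer assignment can satisfy these jointly:

  - z² < 9: restricts z to |z| ≤ 2
  - x = 4 OR z = 3: forces a choice: either x = 4 or z = 3
  - x is divisible by 5: restricts x to multiples of 5

Split on the disjunction (x = 4 OR z = 3):
  • If x = 4: this contradicts the divisibility constraint — 4 is not a multiple of 5.
  • If z = 3: this contradicts z² < 9, which requires |z| ≤ 2.
Both branches are infeasible, so the system has no integer solution.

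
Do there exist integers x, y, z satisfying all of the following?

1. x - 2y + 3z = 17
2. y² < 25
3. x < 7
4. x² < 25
Yes

Take x = 0, y = 2, z = 7. Substituting into each constraint:
  (1) 0 - 2(2) + 3(7) = 17 ✓
  (2) y² = (2)² = 4, and 4 < 25 ✓
  (3) 0 < 7 ✓
  (4) x² = (0)² = 0, and 0 < 25 ✓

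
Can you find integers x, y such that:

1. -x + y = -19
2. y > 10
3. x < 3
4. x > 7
No

A contradictory subset is {x < 3, x > 7}. No integer assignment can satisfy these jointly:

  - x < 3: bounds one variable relative to a constant
  - x > 7: bounds one variable relative to a constant

Direct contradiction: the bounds on x require x ≥ 8 and x ≤ 2 simultaneously, which is empty.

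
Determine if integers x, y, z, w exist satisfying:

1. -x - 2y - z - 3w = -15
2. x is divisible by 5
Yes

Take x = 0, y = 0, z = 0, w = 5. Substituting into each constraint:
  (1) 0 - 2(0) + 0 - 3(5) = -15 ✓
  (2) 0 = 5 × 0, remainder 0 ✓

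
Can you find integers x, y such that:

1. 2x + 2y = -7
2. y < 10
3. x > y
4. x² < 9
No

Even the single constraint (2x + 2y = -7) is infeasible over the integers.

  - 2x + 2y = -7: every term on the left is divisible by 2, so the LHS ≡ 0 (mod 2), but the RHS -7 is not — no integer solution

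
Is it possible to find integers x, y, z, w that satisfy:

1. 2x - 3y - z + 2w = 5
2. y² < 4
Yes

Take x = 3, y = 0, z = 1, w = 0. Substituting into each constraint:
  (1) 2(3) - 3(0) + (-1) + 2(0) = 5 ✓
  (2) y² = (0)² = 0, and 0 < 4 ✓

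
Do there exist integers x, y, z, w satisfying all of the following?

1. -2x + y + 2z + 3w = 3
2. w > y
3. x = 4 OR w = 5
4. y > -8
Yes

Take x = 4, y = 0, z = 4, w = 1. Substituting into each constraint:
  (1) -2(4) + 0 + 2(4) + 3(1) = 3 ✓
  (2) 1 > 0 ✓
  (3) x = 4, target 4 ✓ (first branch holds)
  (4) 0 > -8 ✓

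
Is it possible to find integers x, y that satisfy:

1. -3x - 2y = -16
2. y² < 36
Yes

Take x = 4, y = 2. Substituting into each constraint:
  (1) -3(4) - 2(2) = -16 ✓
  (2) y² = (2)² = 4, and 4 < 36 ✓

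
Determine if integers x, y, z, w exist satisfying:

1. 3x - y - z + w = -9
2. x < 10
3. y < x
Yes

Take x = 0, y = -1, z = 10, w = 0. Substituting into each constraint:
  (1) 3(0) + 1 + (-10) + 0 = -9 ✓
  (2) 0 < 10 ✓
  (3) -1 < 0 ✓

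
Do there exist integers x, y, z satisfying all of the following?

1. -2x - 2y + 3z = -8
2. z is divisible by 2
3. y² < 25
Yes

Take x = 4, y = 0, z = 0. Substituting into each constraint:
  (1) -2(4) - 2(0) + 3(0) = -8 ✓
  (2) 0 = 2 × 0, remainder 0 ✓
  (3) y² = (0)² = 0, and 0 < 25 ✓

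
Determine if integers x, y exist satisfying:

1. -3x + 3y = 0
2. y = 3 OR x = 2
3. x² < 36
Yes

Take x = 3, y = 3. Substituting into each constraint:
  (1) -3(3) + 3(3) = 0 ✓
  (2) y = 3, target 3 ✓ (first branch holds)
  (3) x² = (3)² = 9, and 9 < 36 ✓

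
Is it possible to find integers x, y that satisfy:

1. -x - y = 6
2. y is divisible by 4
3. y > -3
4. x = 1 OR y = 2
No

The full constraint system is jointly infeasible over the integers. Each constraint and what it forces:

  - -x - y = 6: is a linear equation tying the variables together
  - y is divisible by 4: restricts y to multiples of 4
  - y > -3: bounds one variable relative to a constant
  - x = 1 OR y = 2: forces a choice: either x = 1 or y = 2

Split on the disjunction (x = 1 OR y = 2):
  • If x = 1: with x = 1, writing y = 4y', every remaining term of the linear equation is divisible by 4, so the left side is ≡ 0 (mod 4); but the right side 7 ≡ 3 (mod 4). No integers can satisfy it.
  • If y = 2: this contradicts the divisibility constraint — 2 is not a multiple of 4.
Both branches are infeasible, so the system has no integer solution.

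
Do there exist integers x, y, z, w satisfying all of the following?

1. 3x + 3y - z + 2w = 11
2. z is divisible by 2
Yes

Take x = 1, y = 0, z = 0, w = 4. Substituting into each constraint:
  (1) 3(1) + 3(0) + 0 + 2(4) = 11 ✓
  (2) 0 = 2 × 0, remainder 0 ✓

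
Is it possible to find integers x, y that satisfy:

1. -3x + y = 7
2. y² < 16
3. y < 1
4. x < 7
Yes

Take x = -3, y = -2. Substituting into each constraint:
  (1) -3(-3) + (-2) = 7 ✓
  (2) y² = (-2)² = 4, and 4 < 16 ✓
  (3) -2 < 1 ✓
  (4) -3 < 7 ✓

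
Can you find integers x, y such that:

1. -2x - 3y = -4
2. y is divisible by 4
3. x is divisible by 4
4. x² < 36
Yes

Take x = -4, y = 4. Substituting into each constraint:
  (1) -2(-4) - 3(4) = -4 ✓
  (2) 4 = 4 × 1, remainder 0 ✓
  (3) -4 = 4 × -1, remainder 0 ✓
  (4) x² = (-4)² = 16, and 16 < 36 ✓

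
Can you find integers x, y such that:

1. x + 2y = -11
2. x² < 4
Yes

Take x = 1, y = -6. Substituting into each constraint:
  (1) 1 + 2(-6) = -11 ✓
  (2) x² = (1)² = 1, and 1 < 4 ✓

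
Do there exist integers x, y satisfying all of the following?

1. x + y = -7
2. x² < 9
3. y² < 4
No

The full constraint system is jointly infeasible over the integers. Each constraint and what it forces:

  - x + y = -7: is a linear equation tying the variables together
  - x² < 9: restricts x to |x| ≤ 2
  - y² < 4: restricts y to |y| ≤ 1

Range argument: with x ∈ [-2, 2], y ∈ [-1, 1], the left side of the equation is at least -3, but the right side is -7 < -3. No integer solution exists.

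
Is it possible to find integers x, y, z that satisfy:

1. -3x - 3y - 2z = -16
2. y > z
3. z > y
No

A contradictory subset is {y > z, z > y}. No integer assignment can satisfy these jointly:

  - y > z: bounds one variable relative to another variable
  - z > y: bounds one variable relative to another variable

Direct contradiction: y > z and z > y cannot both hold.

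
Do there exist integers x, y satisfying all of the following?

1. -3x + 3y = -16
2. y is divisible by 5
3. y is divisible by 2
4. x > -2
No

Even the single constraint (-3x + 3y = -16) is infeasible over the integers.

  - -3x + 3y = -16: every term on the left is divisible by 3, so the LHS ≡ 0 (mod 3), but the RHS -16 is not — no integer solution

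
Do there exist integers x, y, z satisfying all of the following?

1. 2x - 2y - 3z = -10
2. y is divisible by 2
Yes

Take x = -5, y = 0, z = 0. Substituting into each constraint:
  (1) 2(-5) - 2(0) - 3(0) = -10 ✓
  (2) 0 = 2 × 0, remainder 0 ✓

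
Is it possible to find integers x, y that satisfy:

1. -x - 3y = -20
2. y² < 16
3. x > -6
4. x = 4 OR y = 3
Yes

Take x = 11, y = 3. Substituting into each constraint:
  (1) (-11) - 3(3) = -20 ✓
  (2) y² = (3)² = 9, and 9 < 16 ✓
  (3) 11 > -6 ✓
  (4) y = 3, target 3 ✓ (second branch holds)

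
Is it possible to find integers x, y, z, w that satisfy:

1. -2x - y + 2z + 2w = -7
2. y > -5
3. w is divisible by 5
Yes

Take x = 0, y = 1, z = -3, w = 0. Substituting into each constraint:
  (1) -2(0) + (-1) + 2(-3) + 2(0) = -7 ✓
  (2) 1 > -5 ✓
  (3) 0 = 5 × 0, remainder 0 ✓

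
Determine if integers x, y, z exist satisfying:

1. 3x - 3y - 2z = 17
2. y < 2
Yes

Take x = 0, y = 1, z = -10. Substituting into each constraint:
  (1) 3(0) - 3(1) - 2(-10) = 17 ✓
  (2) 1 < 2 ✓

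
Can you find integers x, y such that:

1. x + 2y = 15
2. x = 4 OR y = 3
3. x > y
Yes

Take x = 9, y = 3. Substituting into each constraint:
  (1) 9 + 2(3) = 15 ✓
  (2) y = 3, target 3 ✓ (second branch holds)
  (3) 9 > 3 ✓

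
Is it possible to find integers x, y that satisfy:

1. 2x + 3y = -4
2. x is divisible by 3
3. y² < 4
No

A contradictory subset is {2x + 3y = -4, x is divisible by 3}. No integer assignment can satisfy these jointly:

  - 2x + 3y = -4: is a linear equation tying the variables together
  - x is divisible by 3: restricts x to multiples of 3

Modular obstruction: writing x = 3x', every remaining term of the linear equation is divisible by 3, so the left side is ≡ 0 (mod 3); but the right side -4 ≡ 2 (mod 3). No integers can satisfy it.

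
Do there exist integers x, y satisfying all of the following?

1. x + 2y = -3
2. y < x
Yes

Take x = 1, y = -2. Substituting into each constraint:
  (1) 1 + 2(-2) = -3 ✓
  (2) -2 < 1 ✓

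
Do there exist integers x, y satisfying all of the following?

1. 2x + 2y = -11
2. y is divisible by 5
No

Even the single constraint (2x + 2y = -11) is infeasible over the integers.

  - 2x + 2y = -11: every term on the left is divisible by 2, so the LHS ≡ 0 (mod 2), but the RHS -11 is not — no integer solution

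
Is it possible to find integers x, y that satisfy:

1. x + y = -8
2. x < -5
Yes

Take x = -6, y = -2. Substituting into each constraint:
  (1) (-6) + (-2) = -8 ✓
  (2) -6 < -5 ✓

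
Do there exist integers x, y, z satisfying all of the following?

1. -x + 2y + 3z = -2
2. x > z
Yes

Take x = 2, y = 0, z = 0. Substituting into each constraint:
  (1) (-2) + 2(0) + 3(0) = -2 ✓
  (2) 2 > 0 ✓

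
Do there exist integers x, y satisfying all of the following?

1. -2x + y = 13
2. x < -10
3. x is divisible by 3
Yes

Take x = -12, y = -11. Substituting into each constraint:
  (1) -2(-12) + (-11) = 13 ✓
  (2) -12 < -10 ✓
  (3) -12 = 3 × -4, remainder 0 ✓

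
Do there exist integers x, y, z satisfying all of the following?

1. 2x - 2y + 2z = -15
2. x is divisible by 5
No

Even the single constraint (2x - 2y + 2z = -15) is infeasible over the integers.

  - 2x - 2y + 2z = -15: every term on the left is divisible by 2, so the LHS ≡ 0 (mod 2), but the RHS -15 is not — no integer solution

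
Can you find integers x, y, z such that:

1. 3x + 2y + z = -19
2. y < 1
Yes

Take x = 0, y = 0, z = -19. Substituting into each constraint:
  (1) 3(0) + 2(0) + (-19) = -19 ✓
  (2) 0 < 1 ✓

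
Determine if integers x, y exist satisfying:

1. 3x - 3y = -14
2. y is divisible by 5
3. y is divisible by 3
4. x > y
No

Even the single constraint (3x - 3y = -14) is infeasible over the integers.

  - 3x - 3y = -14: every term on the left is divisible by 3, so the LHS ≡ 0 (mod 3), but the RHS -14 is not — no integer solution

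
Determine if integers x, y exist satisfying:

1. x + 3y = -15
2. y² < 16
Yes

Take x = -15, y = 0. Substituting into each constraint:
  (1) (-15) + 3(0) = -15 ✓
  (2) y² = (0)² = 0, and 0 < 16 ✓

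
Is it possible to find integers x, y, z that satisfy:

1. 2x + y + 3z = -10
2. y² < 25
Yes

Take x = -5, y = 0, z = 0. Substituting into each constraint:
  (1) 2(-5) + 0 + 3(0) = -10 ✓
  (2) y² = (0)² = 0, and 0 < 25 ✓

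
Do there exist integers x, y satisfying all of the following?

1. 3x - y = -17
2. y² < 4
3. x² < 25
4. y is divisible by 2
No

A contradictory subset is {3x - y = -17, y² < 4, x² < 25}. No integer assignment can satisfy these jointly:

  - 3x - y = -17: is a linear equation tying the variables together
  - y² < 4: restricts y to |y| ≤ 1
  - x² < 25: restricts x to |x| ≤ 4

Range argument: with x ∈ [-4, 4], y ∈ [-1, 1], the left side of the equation is at least -13, but the right side is -17 < -13. No integer solution exists.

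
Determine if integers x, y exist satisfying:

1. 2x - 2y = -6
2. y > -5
Yes

Take x = 0, y = 3. Substituting into each constraint:
  (1) 2(0) - 2(3) = -6 ✓
  (2) 3 > -5 ✓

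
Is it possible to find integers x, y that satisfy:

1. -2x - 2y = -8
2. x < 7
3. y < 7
Yes

Take x = 4, y = 0. Substituting into each constraint:
  (1) -2(4) - 2(0) = -8 ✓
  (2) 4 < 7 ✓
  (3) 0 < 7 ✓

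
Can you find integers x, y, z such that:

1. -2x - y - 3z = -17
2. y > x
Yes

Take x = 0, y = 2, z = 5. Substituting into each constraint:
  (1) -2(0) + (-2) - 3(5) = -17 ✓
  (2) 2 > 0 ✓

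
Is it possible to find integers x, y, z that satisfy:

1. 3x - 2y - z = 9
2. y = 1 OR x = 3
Yes

Take x = 0, y = 1, z = -11. Substituting into each constraint:
  (1) 3(0) - 2(1) + 11 = 9 ✓
  (2) y = 1, target 1 ✓ (first branch holds)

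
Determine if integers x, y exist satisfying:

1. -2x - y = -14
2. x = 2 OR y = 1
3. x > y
No

The full constraint system is jointly infeasible over the integers. Each constraint and what it forces:

  - -2x - y = -14: is a linear equation tying the variables together
  - x = 2 OR y = 1: forces a choice: either x = 2 or y = 1
  - x > y: bounds one variable relative to another variable

Split on the disjunction (x = 2 OR y = 1):
  • If x = 2: the equation forces y = 10, giving (x, y) = (2, 10), which violates x > y.
  • If y = 1: with y = 1, every remaining term of the linear equation is divisible by 2, so the left side is ≡ 0 (mod 2); but the right side -13 ≡ 1 (mod 2). No integers can satisfy it.
Both branches are infeasible, so the system has no integer solution.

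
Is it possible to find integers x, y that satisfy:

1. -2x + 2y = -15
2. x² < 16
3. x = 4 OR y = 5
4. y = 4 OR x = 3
No

Even the single constraint (-2x + 2y = -15) is infeasible over the integers.

  - -2x + 2y = -15: every term on the left is divisible by 2, so the LHS ≡ 0 (mod 2), but the RHS -15 is not — no integer solution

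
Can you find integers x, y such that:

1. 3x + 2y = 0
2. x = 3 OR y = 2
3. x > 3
No

The full constraint system is jointly infeasible over the integers. Each constraint and what it forces:

  - 3x + 2y = 0: is a linear equation tying the variables together
  - x = 3 OR y = 2: forces a choice: either x = 3 or y = 2
  - x > 3: bounds one variable relative to a constant

Split on the disjunction (x = 3 OR y = 2):
  • If x = 3: this contradicts the bound x ≥ 4.
  • If y = 2: with y = 2, every remaining term of the linear equation is divisible by 3, so the left side is ≡ 0 (mod 3); but the right side -4 ≡ 2 (mod 3). No integers can satisfy it.
Both branches are infeasible, so the system has no integer solution.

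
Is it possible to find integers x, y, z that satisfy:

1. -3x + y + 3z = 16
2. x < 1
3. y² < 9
Yes

Take x = 0, y = -2, z = 6. Substituting into each constraint:
  (1) -3(0) + (-2) + 3(6) = 16 ✓
  (2) 0 < 1 ✓
  (3) y² = (-2)² = 4, and 4 < 9 ✓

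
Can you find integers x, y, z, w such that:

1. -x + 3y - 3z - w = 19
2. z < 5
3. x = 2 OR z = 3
Yes

Take x = 2, y = 10, z = 3, w = 0. Substituting into each constraint:
  (1) (-2) + 3(10) - 3(3) + 0 = 19 ✓
  (2) 3 < 5 ✓
  (3) x = 2, target 2 ✓ (first branch holds)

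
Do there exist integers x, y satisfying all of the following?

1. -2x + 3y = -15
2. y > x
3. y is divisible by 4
No

A contradictory subset is {-2x + 3y = -15, y is divisible by 4}. No integer assignment can satisfy these jointly:

  - -2x + 3y = -15: is a linear equation tying the variables together
  - y is divisible by 4: restricts y to multiples of 4

Modular obstruction: writing y = 4y', every remaining term of the linear equation is divisible by 2, so the left side is ≡ 0 (mod 2); but the right side -15 ≡ 1 (mod 2). No integers can satisfy it.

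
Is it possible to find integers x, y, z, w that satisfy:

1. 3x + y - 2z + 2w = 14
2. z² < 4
Yes

Take x = 0, y = 14, z = 0, w = 0. Substituting into each constraint:
  (1) 3(0) + 14 - 2(0) + 2(0) = 14 ✓
  (2) z² = (0)² = 0, and 0 < 4 ✓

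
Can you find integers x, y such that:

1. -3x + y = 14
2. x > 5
Yes

Take x = 6, y = 32. Substituting into each constraint:
  (1) -3(6) + 32 = 14 ✓
  (2) 6 > 5 ✓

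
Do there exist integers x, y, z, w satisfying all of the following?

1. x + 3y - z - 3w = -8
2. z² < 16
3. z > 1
Yes

Take x = 0, y = 0, z = 2, w = 2. Substituting into each constraint:
  (1) 0 + 3(0) + (-2) - 3(2) = -8 ✓
  (2) z² = (2)² = 4, and 4 < 16 ✓
  (3) 2 > 1 ✓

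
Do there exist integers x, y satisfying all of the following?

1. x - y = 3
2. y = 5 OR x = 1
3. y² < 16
Yes

Take x = 1, y = -2. Substituting into each constraint:
  (1) 1 + 2 = 3 ✓
  (2) x = 1, target 1 ✓ (second branch holds)
  (3) y² = (-2)² = 4, and 4 < 16 ✓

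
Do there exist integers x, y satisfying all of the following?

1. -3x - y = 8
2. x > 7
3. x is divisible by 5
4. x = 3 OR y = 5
No

A contradictory subset is {-3x - y = 8, x > 7, x = 3 OR y = 5}. No integer assignment can satisfy these jointly:

  - -3x - y = 8: is a linear equation tying the variables together
  - x > 7: bounds one variable relative to a constant
  - x = 3 OR y = 5: forces a choice: either x = 3 or y = 5

Split on the disjunction (x = 3 OR y = 5):
  • If x = 3: this contradicts the bound x ≥ 8.
  • If y = 5: with y = 5, every remaining term of the linear equation is divisible by 3, so the left side is ≡ 0 (mod 3); but the right side 13 ≡ 1 (mod 3). No integers can satisfy it.
Both branches are infeasible, so the system has no integer solution.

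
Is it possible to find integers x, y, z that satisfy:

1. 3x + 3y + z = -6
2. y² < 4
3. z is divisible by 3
Yes

Take x = -3, y = 1, z = 0. Substituting into each constraint:
  (1) 3(-3) + 3(1) + 0 = -6 ✓
  (2) y² = (1)² = 1, and 1 < 4 ✓
  (3) 0 = 3 × 0, remainder 0 ✓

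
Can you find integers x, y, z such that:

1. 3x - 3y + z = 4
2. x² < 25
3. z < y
Yes

Take x = 3, y = 2, z = 1. Substituting into each constraint:
  (1) 3(3) - 3(2) + 1 = 4 ✓
  (2) x² = (3)² = 9, and 9 < 25 ✓
  (3) 1 < 2 ✓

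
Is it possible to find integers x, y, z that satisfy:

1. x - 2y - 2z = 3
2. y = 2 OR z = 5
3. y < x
Yes

Take x = 3, y = 2, z = -2. Substituting into each constraint:
  (1) 3 - 2(2) - 2(-2) = 3 ✓
  (2) y = 2, target 2 ✓ (first branch holds)
  (3) 2 < 3 ✓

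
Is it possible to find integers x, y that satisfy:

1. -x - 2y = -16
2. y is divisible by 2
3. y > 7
Yes

Take x = 0, y = 8. Substituting into each constraint:
  (1) 0 - 2(8) = -16 ✓
  (2) 8 = 2 × 4, remainder 0 ✓
  (3) 8 > 7 ✓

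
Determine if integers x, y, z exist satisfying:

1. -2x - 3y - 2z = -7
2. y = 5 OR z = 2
Yes

Take x = 0, y = 1, z = 2. Substituting into each constraint:
  (1) -2(0) - 3(1) - 2(2) = -7 ✓
  (2) z = 2, target 2 ✓ (second branch holds)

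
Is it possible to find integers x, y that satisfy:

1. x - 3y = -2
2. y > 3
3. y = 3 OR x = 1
No

The full constraint system is jointly infeasible over the integers. Each constraint and what it forces:

  - x - 3y = -2: is a linear equation tying the variables together
  - y > 3: bounds one variable relative to a constant
  - y = 3 OR x = 1: forces a choice: either y = 3 or x = 1

Split on the disjunction (y = 3 OR x = 1):
  • If y = 3: this contradicts the bound y ≥ 4.
  • If x = 1: the equation forces y = 1, which contradicts the bound y ≥ 4.
Both branches are infeasible, so the system has no integer solution.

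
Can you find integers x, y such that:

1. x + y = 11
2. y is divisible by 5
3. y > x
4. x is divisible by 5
No

A contradictory subset is {x + y = 11, y is divisible by 5, x is divisible by 5}. No integer assignment can satisfy these jointly:

  - x + y = 11: is a linear equation tying the variables together
  - y is divisible by 5: restricts y to multiples of 5
  - x is divisible by 5: restricts x to multiples of 5

Modular obstruction: writing x = 5x' and writing y = 5y', every remaining term of the linear equation is divisible by 5, so the left side is ≡ 0 (mod 5); but the right side 11 ≡ 1 (mod 5). No integers can satisfy it.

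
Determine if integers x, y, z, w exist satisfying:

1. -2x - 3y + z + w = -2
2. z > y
Yes

Take x = 0, y = 0, z = 1, w = -3. Substituting into each constraint:
  (1) -2(0) - 3(0) + 1 + (-3) = -2 ✓
  (2) 1 > 0 ✓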